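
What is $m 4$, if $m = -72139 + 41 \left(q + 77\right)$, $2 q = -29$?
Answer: $-278306$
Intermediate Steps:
$q = - \frac{29}{2}$ ($q = \frac{1}{2} \left(-29\right) = - \frac{29}{2} \approx -14.5$)
$m = - \frac{139153}{2}$ ($m = -72139 + 41 \left(- \frac{29}{2} + 77\right) = -72139 + 41 \cdot \frac{125}{2} = -72139 + \frac{5125}{2} = - \frac{139153}{2} \approx -69577.0$)
$m 4 = \left(- \frac{139153}{2}\right) 4 = -278306$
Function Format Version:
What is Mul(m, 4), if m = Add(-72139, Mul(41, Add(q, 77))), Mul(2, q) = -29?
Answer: -278306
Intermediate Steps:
q = Rational(-29, 2) (q = Mul(Rational(1, 2), -29) = Rational(-29, 2) ≈ -14.500)
m = Rational(-139153, 2) (m = Add(-72139, Mul(41, Add(Rational(-29, 2), 77))) = Add(-72139, Mul(41, Rational(125, 2))) = Add(-72139, Rational(5125, 2)) = Rational(-139153, 2) ≈ -69577.)
Mul(m, 4) = Mul(Rational(-139153, 2), 4) = -278306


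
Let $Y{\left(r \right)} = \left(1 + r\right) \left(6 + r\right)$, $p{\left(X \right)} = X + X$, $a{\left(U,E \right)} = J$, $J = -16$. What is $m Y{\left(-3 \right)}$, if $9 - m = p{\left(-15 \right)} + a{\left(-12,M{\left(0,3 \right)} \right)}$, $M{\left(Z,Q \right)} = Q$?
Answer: $-330$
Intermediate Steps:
$a{\left(U,E \right)} = -16$
$p{\left(X \right)} = 2 X$
$m = 55$ ($m = 9 - \left(2 \left(-15\right) - 16\right) = 9 - \left(-30 - 16\right) = 9 - -46 = 9 + 46 = 55$)
$m Y{\left(-3 \right)} = 55 \left(6 + \left(-3\right)^{2} + 7 \left(-3\right)\right) = 55 \left(6 + 9 - 21\right) = 55 \left(-6\right) = -330$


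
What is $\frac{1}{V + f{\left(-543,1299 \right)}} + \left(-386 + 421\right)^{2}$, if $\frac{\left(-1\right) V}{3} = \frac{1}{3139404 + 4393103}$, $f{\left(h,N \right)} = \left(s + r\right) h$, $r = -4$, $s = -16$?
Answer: $\frac{100208714403332}{81803026017} \approx 1225.0$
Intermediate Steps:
$f{\left(h,N \right)} = - 20 h$ ($f{\left(h,N \right)} = \left(-16 - 4\right) h = - 20 h$)
$V = - \frac{3}{7532507}$ ($V = - \frac{3}{3139404 + 4393103} = - \frac{3}{7532507} \approx -3.9827 \cdot 10^{-7}$)
$\frac{1}{V + f{\left(-543,1299 \right)}} + \left(-386 + 421\right)^{2} = \frac{1}{- \frac{3}{7532507} - -10860} + \left(-386 + 421\right)^{2} = \frac{1}{- \frac{3}{7532507} + 10860} + 35^{2} = \frac{1}{\frac{81803026017}{7532507}} + 1225 = \frac{7532507}{81803026017} + 1225 = \frac{100208714403332}{81803026017}$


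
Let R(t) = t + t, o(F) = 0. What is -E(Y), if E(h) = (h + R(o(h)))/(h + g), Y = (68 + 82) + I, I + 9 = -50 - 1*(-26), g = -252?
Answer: 13/15 ≈ 0.86667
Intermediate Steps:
R(t) = 2*t
I = -33 (I = -9 + (-50 - 1*(-26)) = -9 + (-50 + 26) = -9 - 24 = -33)
Y = 117 (Y = (68 + 82) - 33 = 150 - 33 = 117)
E(h) = h/(-252 + h) (E(h) = (h + 2*0)/(h - 252) = (h + 0)/(-252 + h) = h/(-252 + h))
-E(Y) = -117/(-252 + 117) = -117/(-135) = -117*(-1)/135 = -1*(-13/15) = 13/15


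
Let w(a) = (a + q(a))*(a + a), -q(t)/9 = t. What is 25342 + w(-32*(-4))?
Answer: -236802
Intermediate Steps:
q(t) = -9*t
w(a) = -16*a**2 (w(a) = (a - 9*a)*(a + a) = (-8*a)*(2*a) = -16*a**2)
25342 + w(-32*(-4)) = 25342 - 16*(-32*(-4))**2 = 25342 - 16*128**2 = 25342 - 16*16384 = 25342 - 262144 = -236802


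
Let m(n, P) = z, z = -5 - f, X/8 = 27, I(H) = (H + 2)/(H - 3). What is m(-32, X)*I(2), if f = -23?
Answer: -72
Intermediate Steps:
I(H) = (2 + H)/(-3 + H)
X = 216 (X = 8*27 = 216)
z = 18 (z = -5 - 1*(-23) = -5 + 23 = 18)
m(n, P) = 18
m(-32, X)*I(2) = 18*((2 + 2)/(-3 + 2)) = 18*(4/(-1)) = 18*(-1*4) = 18*(-4) = -72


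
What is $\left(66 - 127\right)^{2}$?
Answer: $3721$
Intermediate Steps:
$\left(66 - 127\right)^{2} = \left(-61\right)^{2} = 3721$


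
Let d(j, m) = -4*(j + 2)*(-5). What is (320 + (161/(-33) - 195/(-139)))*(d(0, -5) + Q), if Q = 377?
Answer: 1451896/11 ≈ 1.3199e+5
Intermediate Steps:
d(j, m) = 40 + 20*j (d(j, m) = -4*(2 + j)*(-5) = (-8 - 4*j)*(-5) = 40 + 20*j)
(320 + (161/(-33) - 195/(-139)))*(d(0, -5) + Q) = (320 + (161/(-33) - 195/(-139)))*((40 + 20*0) + 377) = (320 + (161*(-1/33) - 195*(-1/139)))*((40 + 0) + 377) = (320 + (-161/33 + 195/139))*(40 + 377) = (320 - 15944/4587)*417 = (1451896/4587)*417 = 1451896/11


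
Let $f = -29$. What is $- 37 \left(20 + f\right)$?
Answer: $333$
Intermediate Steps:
$- 37 \left(20 + f\right) = - 37 \left(20 - 29\right) = \left(-37\right) \left(-9\right) = 333$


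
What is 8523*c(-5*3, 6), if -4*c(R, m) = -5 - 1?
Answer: 25569/2 ≈ 12785.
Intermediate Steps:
c(R, m) = 3/2 (c(R, m) = -(-5 - 1)/4 = -¼*(-6) = 3/2)
8523*c(-5*3, 6) = 8523*(3/2) = 25569/2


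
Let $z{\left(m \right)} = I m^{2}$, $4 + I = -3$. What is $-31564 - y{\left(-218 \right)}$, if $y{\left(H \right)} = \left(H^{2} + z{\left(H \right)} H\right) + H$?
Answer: $-72600494$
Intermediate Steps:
$I = -7$ ($I = -4 - 3 = -7$)
$z{\left(m \right)} = - 7 m^{2}$
$y{\left(H \right)} = H + H^{2} - 7 H^{3}$ ($y{\left(H \right)} = \left(H^{2} + - 7 H^{2} H\right) + H = \left(H^{2} - 7 H^{3}\right) + H = H + H^{2} - 7 H^{3}$)
$-31564 - y{\left(-218 \right)} = -31564 - - 218 \left(1 - 218 - 7 \left(-218\right)^{2}\right) = -31564 - - 218 \left(1 - 218 - 332668\right) = -31564 - \left(-218\right) \left(-332885\right) = -31564 - 72568930 = -72600494$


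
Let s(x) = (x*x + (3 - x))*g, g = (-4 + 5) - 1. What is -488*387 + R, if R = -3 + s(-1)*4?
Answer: -188859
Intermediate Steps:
g = 0 (g = 1 - 1 = 0)
s(x) = 0 (s(x) = (x*x + (3 - x))*0 = (x**2 + (3 - x))*0 = (3 + x**2 - x)*0 = 0)
R = -3 (R = -3 + 0*4 = -3 + 0 = -3)
-488*387 + R = -488*387 - 3 = -188856 - 3 = -188859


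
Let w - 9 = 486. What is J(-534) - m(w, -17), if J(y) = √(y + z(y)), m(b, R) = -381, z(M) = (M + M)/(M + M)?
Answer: 381 + I*√533 ≈ 381.0 + 23.087*I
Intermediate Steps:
w = 495 (w = 9 + 486 = 495)
z(M) = 1 (z(M) = (2*M)/((2*M)) = (2*M)*(1/(2*M)) = 1)
J(y) = √(1 + y) (J(y) = √(y + 1) = √(1 + y))
J(-534) - m(w, -17) = √(1 - 534) - 1*(-381) = √(-533) + 381 = I*√533 + 381 = 381 + I*√533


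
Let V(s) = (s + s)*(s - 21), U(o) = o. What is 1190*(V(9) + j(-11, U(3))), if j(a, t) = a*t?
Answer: -296310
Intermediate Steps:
V(s) = 2*s*(-21 + s) (V(s) = (2*s)*(-21 + s) = 2*s*(-21 + s))
1190*(V(9) + j(-11, U(3))) = 1190*(2*9*(-21 + 9) - 11*3) = 1190*(2*9*(-12) - 33) = 1190*(-216 - 33) = 1190*(-249) = -296310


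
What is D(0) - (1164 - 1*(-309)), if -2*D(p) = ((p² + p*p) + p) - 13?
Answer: -2933/2 ≈ -1466.5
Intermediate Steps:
D(p) = 13/2 - p² - p/2 (D(p) = -(((p² + p*p) + p) - 13)/2 = -(((p² + p²) + p) - 13)/2 = -((2*p² + p) - 13)/2 = -((p + 2*p²) - 13)/2 = -(-13 + p + 2*p²)/2 = 13/2 - p² - p/2)
D(0) - (1164 - 1*(-309)) = (13/2 - 1*0² - ½*0) - (1164 - 1*(-309)) = (13/2 - 1*0 + 0) - (1164 + 309) = (13/2 + 0 + 0) - 1*1473 = 13/2 - 1473 = -2933/2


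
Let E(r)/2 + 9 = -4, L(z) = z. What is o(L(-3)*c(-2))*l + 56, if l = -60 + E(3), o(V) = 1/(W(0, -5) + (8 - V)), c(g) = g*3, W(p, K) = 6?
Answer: 155/2 ≈ 77.500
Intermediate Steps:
E(r) = -26 (E(r) = -18 + 2*(-4) = -18 - 8 = -26)
c(g) = 3*g
o(V) = 1/(14 - V) (o(V) = 1/(6 + (8 - V)) = 1/(14 - V))
l = -86 (l = -60 - 26 = -86)
o(L(-3)*c(-2))*l + 56 = -86/(14 - (-3)*3*(-2)) + 56 = -86/(14 - (-3)*(-6)) + 56 = -86/(14 - 1*18) + 56 = -86/(14 - 18) + 56 = -86/(-4) + 56 = -1/4*(-86) + 56 = 43/2 + 56 = 155/2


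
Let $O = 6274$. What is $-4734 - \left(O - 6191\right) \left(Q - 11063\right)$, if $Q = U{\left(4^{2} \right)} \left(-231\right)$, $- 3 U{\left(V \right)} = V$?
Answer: $811239$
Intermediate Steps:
$U{\left(V \right)} = - \frac{V}{3}$
$Q = 1232$ ($Q = - \frac{4^{2}}{3} \left(-231\right) = \left(- \frac{1}{3}\right) 16 \left(-231\right) = \left(- \frac{16}{3}\right) \left(-231\right) = 1232$)
$-4734 - \left(O - 6191\right) \left(Q - 11063\right) = -4734 - \left(6274 - 6191\right) \left(1232 - 11063\right) = -4734 - 83 \left(-9831\right) = -4734 - -815973 = -4734 + 815973 = 811239$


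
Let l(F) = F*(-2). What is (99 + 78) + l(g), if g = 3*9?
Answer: 123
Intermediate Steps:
g = 27
l(F) = -2*F
(99 + 78) + l(g) = (99 + 78) - 2*27 = 177 - 54 = 123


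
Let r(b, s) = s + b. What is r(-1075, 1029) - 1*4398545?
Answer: -4398591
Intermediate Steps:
r(b, s) = b + s
r(-1075, 1029) - 1*4398545 = (-1075 + 1029) - 1*4398545 = -46 - 4398545 = -4398591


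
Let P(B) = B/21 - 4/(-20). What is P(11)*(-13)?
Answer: -988/105 ≈ -9.4095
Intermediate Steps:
P(B) = ⅕ + B/21 (P(B) = B*(1/21) - 4*(-1/20) = B/21 + ⅕ = ⅕ + B/21)
P(11)*(-13) = (⅕ + (1/21)*11)*(-13) = (⅕ + 11/21)*(-13) = (76/105)*(-13) = -988/105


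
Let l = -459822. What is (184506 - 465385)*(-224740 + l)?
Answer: 192279089998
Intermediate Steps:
(184506 - 465385)*(-224740 + l) = (184506 - 465385)*(-224740 - 459822) = -280879*(-684562) = 192279089998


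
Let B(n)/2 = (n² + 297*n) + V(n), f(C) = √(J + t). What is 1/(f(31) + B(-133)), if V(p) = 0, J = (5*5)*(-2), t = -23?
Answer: -43624/1903053449 - I*√73/1903053449 ≈ -2.2923e-5 - 4.4896e-9*I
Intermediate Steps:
J = -50 (J = 25*(-2) = -50)
f(C) = I*√73 (f(C) = √(-50 - 23) = √(-73) = I*√73)
B(n) = 2*n² + 594*n (B(n) = 2*((n² + 297*n) + 0) = 2*(n² + 297*n) = 2*n² + 594*n)
1/(f(31) + B(-133)) = 1/(I*√73 + 2*(-133)*(297 - 133)) = 1/(I*√73 + 2*(-133)*164) = 1/(I*√73 - 43624) = 1/(-43624 + I*√73)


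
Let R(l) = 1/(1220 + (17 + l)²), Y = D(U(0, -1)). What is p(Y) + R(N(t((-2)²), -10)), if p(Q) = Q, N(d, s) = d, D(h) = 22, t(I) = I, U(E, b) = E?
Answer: 36543/1661 ≈ 22.001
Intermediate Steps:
Y = 22
p(Y) + R(N(t((-2)²), -10)) = 22 + 1/(1220 + (17 + (-2)²)²) = 22 + 1/(1220 + (17 + 4)²) = 22 + 1/(1220 + 21²) = 22 + 1/(1220 + 441) = 22 + 1/1661 = 36543/1661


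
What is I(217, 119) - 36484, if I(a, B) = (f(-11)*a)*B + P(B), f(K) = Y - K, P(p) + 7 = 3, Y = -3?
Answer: 170096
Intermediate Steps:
P(p) = -4 (P(p) = -7 + 3 = -4)
f(K) = -3 - K
I(a, B) = -4 + 8*B*a (I(a, B) = ((-3 - 1*(-11))*a)*B - 4 = ((-3 + 11)*a)*B - 4 = (8*a)*B - 4 = 8*B*a - 4 = -4 + 8*B*a)
I(217, 119) - 36484 = (-4 + 8*119*217) - 36484 = (-4 + 206584) - 36484 = 206580 - 36484 = 170096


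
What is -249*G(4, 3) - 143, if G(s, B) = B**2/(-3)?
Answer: 604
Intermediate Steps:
G(s, B) = -B**2/3 (G(s, B) = B**2*(-1/3) = -B**2/3)
-249*G(4, 3) - 143 = -(-83)*3**2 - 143 = -(-83)*9 - 143 = -249*(-3) - 143 = 747 - 143 = 604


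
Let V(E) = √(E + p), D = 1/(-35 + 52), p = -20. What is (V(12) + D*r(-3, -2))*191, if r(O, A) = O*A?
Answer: 1146/17 + 382*I*√2 ≈ 67.412 + 540.23*I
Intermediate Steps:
D = 1/17 ≈ 0.058824
r(O, A) = A*O
V(E) = √(-20 + E) (V(E) = √(E - 20) = √(-20 + E))
(V(12) + D*r(-3, -2))*191 = (√(-20 + 12) + (-2*(-3))/17)*191 = (√(-8) + (1/17)*6)*191 = (2*I*√2 + 6/17)*191 = (6/17 + 2*I*√2)*191 = 1146/17 + 382*I*√2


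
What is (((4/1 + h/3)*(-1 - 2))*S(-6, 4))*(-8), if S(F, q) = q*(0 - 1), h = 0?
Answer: -384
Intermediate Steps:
S(F, q) = -q (S(F, q) = q*(-1) = -q)
(((4/1 + h/3)*(-1 - 2))*S(-6, 4))*(-8) = (((4/1 + 0/3)*(-1 - 2))*(-1*4))*(-8) = (((4*1 + 0*(1/3))*(-3))*(-4))*(-8) = (((4 + 0)*(-3))*(-4))*(-8) = ((4*(-3))*(-4))*(-8) = -12*(-4)*(-8) = 48*(-8) = -384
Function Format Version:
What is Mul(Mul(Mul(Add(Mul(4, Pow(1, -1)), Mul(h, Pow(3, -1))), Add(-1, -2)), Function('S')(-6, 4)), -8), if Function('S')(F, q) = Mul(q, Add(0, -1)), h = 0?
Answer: -384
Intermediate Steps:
Function('S')(F, q) = Mul(-1, q) (Function('S')(F, q) = Mul(q, -1) = Mul(-1, q))
Mul(Mul(Mul(Add(Mul(4, Pow(1, -1)), Mul(h, Pow(3, -1))), Add(-1, -2)), Function('S')(-6, 4)), -8) = Mul(Mul(Mul(Add(Mul(4, Pow(1, -1)), Mul(0, Pow(3, -1))), Add(-1, -2)), Mul(-1, 4)), -8) = Mul(Mul(Mul(Add(Mul(4, 1), Mul(0, Rational(1, 3))), -3), -4), -8) = Mul(Mul(Mul(Add(4, 0), -3), -4), -8) = Mul(Mul(Mul(4, -3), -4), -8) = Mul(Mul(-12, -4), -8) = Mul(48, -8) = -384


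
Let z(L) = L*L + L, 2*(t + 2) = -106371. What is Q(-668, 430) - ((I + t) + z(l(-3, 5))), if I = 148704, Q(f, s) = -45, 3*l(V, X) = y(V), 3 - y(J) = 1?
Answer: -1720127/18 ≈ -95563.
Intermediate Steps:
y(J) = 2 (y(J) = 3 - 1*1 = 3 - 1 = 2)
l(V, X) = ⅔ (l(V, X) = (⅓)*2 = ⅔)
t = -106375/2 (t = -2 + (½)*(-106371) = -2 - 106371/2 = -106375/2 ≈ -53188.)
z(L) = L + L² (z(L) = L² + L = L + L²)
Q(-668, 430) - ((I + t) + z(l(-3, 5))) = -45 - ((148704 - 106375/2) + 2*(1 + ⅔)/3) = -45 - (191033/2 + (⅔)*(5/3)) = -45 - (191033/2 + 10/9) = -45 - 1*1719317/18 = -45 - 1719317/18 = -1720127/18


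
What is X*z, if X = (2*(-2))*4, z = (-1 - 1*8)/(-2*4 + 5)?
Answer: -48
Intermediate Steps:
z = 3 (z = (-1 - 8)/(-8 + 5) = -9/(-3) = -9*(-1/3) = 3)
X = -16 (X = -4*4 = -16)
X*z = -16*3 = -48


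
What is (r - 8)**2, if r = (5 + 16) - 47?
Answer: 1156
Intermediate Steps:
r = -26 (r = 21 - 47 = -26)
(r - 8)**2 = (-26 - 8)**2 = (-34)**2 = 1156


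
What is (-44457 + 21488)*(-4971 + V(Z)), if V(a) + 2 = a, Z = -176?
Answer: 118267381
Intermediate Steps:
V(a) = -2 + a
(-44457 + 21488)*(-4971 + V(Z)) = (-44457 + 21488)*(-4971 + (-2 - 176)) = -22969*(-4971 - 178) = -22969*(-5149) = 118267381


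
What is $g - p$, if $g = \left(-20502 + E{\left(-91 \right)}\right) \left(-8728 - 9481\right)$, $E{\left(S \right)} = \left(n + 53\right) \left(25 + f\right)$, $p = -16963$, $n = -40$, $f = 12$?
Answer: $364579352$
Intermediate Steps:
$E{\left(S \right)} = 481$ ($E{\left(S \right)} = \left(-40 + 53\right) \left(25 + 12\right) = 13 \cdot 37 = 481$)
$g = 364562389$ ($g = \left(-20502 + 481\right) \left(-8728 - 9481\right) = \left(-20021\right) \left(-18209\right) = 364562389$)
$g - p = 364562389 - -16963 = 364562389 + 16963 = 364579352$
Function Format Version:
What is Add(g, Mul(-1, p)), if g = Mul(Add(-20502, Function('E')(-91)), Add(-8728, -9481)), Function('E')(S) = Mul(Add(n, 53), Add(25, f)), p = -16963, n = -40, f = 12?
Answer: 364579352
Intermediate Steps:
Function('E')(S) = 481 (Function('E')(S) = Mul(Add(-40, 53), Add(25, 12)) = Mul(13, 37) = 481)
g = 364562389 (g = Mul(Add(-20502, 481), Add(-8728, -9481)) = Mul(-20021, -18209) = 364562389)
Add(g, Mul(-1, p)) = Add(364562389, Mul(-1, -16963)) = Add(364562389, 16963) = 364579352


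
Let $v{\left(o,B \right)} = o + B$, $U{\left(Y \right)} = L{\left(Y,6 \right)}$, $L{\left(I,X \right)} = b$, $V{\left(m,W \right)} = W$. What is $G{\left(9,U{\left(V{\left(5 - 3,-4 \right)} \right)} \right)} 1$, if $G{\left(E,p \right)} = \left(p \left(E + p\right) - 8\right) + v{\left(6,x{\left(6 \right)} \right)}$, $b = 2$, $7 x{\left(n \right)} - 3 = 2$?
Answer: $\frac{145}{7} \approx 20.714$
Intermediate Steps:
$x{\left(n \right)} = \frac{5}{7}$ ($x{\left(n \right)} = \frac{3}{7} + \frac{1}{7} \cdot 2 = \frac{3}{7} + \frac{2}{7} = \frac{5}{7}$)
$L{\left(I,X \right)} = 2$
$U{\left(Y \right)} = 2$
$v{\left(o,B \right)} = B + o$
$G{\left(E,p \right)} = - \frac{9}{7} + p \left(E + p\right)$ ($G{\left(E,p \right)} = \left(p \left(E + p\right) - 8\right) + \left(\frac{5}{7} + 6\right) = \left(p \left(E + p\right) - 8\right) + \frac{47}{7} = \left(-8 + p \left(E + p\right)\right) + \frac{47}{7} = - \frac{9}{7} + p \left(E + p\right)$)
$G{\left(9,U{\left(V{\left(5 - 3,-4 \right)} \right)} \right)} 1 = \left(- \frac{9}{7} + 2^{2} + 9 \cdot 2\right) 1 = \left(- \frac{9}{7} + 4 + 18\right) 1 = \frac{145}{7} \cdot 1 = \frac{145}{7}$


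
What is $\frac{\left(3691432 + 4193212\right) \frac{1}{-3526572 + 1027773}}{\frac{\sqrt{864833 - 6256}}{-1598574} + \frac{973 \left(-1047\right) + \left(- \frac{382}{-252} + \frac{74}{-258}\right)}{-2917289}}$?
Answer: $- \frac{2034465318461482334813156797899734133}{225153069481206984914454184744229438} - \frac{3644500399603582480782291633141 \sqrt{858577}}{225153069481206984914454184744229438} \approx -9.0509$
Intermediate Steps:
$\frac{\left(3691432 + 4193212\right) \frac{1}{-3526572 + 1027773}}{\frac{\sqrt{864833 - 6256}}{-1598574} + \frac{973 \left(-1047\right) + \left(- \frac{382}{-252} + \frac{74}{-258}\right)}{-2917289}} = \frac{7884644 \frac{1}{-2498799}}{\sqrt{858577} \left(- \frac{1}{1598574}\right) + \left(-1018731 + \left(\left(-382\right) \left(- \frac{1}{252}\right) + 74 \left(- \frac{1}{258}\right)\right)\right) \left(- \frac{1}{2917289}\right)} = \frac{7884644 \left(- \frac{1}{2498799}\right)}{- \frac{\sqrt{858577}}{1598574} + \left(-1018731 + \left(\frac{191}{126} - \frac{37}{129}\right)\right) \left(- \frac{1}{2917289}\right)} = - \frac{7884644}{2498799 \left(- \frac{\sqrt{858577}}{1598574} + \left(-1018731 + \frac{6659}{5418}\right) \left(- \frac{1}{2917289}\right)\right)} = - \frac{7884644}{2498799 \left(- \frac{\sqrt{858577}}{1598574} - - \frac{5519477899}{15805871802}\right)} = - \frac{7884644}{2498799 \left(- \frac{\sqrt{858577}}{1598574} + \frac{5519477899}{15805871802}\right)} = - \frac{7884644}{2498799 \left(\frac{5519477899}{15805871802} - \frac{\sqrt{858577}}{1598574}\right)}$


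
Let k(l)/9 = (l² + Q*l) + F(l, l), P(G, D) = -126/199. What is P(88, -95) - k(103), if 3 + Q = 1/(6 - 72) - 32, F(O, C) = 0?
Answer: -275912889/4378 ≈ -63023.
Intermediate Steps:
P(G, D) = -126/199 (P(G, D) = -126*1/199 = -126/199)
Q = -2311/66 (Q = -3 + (1/(6 - 72) - 32) = -3 + (1/(-66) - 32) = -3 + (-1/66 - 32) = -3 - 2113/66 = -2311/66 ≈ -35.015)
k(l) = 9*l² - 6933*l/22 (k(l) = 9*((l² - 2311*l/66) + 0) = 9*(l² - 2311*l/66) = 9*l² - 6933*l/22)
P(88, -95) - k(103) = -126/199 - 3*103*(-2311 + 66*103)/22 = -126/199 - 3*103*(-2311 + 6798)/22 = -126/199 - 3*103*4487/22 = -126/199 - 1*1386483/22 = -126/199 - 1386483/22 = -275912889/4378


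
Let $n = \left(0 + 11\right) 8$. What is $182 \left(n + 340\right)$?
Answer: $77896$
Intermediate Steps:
$n = 88$ ($n = 11 \cdot 8 = 88$)
$182 \left(n + 340\right) = 182 \left(88 + 340\right) = 182 \cdot 428 = 77896$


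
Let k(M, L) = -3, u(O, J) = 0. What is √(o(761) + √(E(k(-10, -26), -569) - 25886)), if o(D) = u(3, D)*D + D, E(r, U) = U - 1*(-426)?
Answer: √(761 + I*√26029) ≈ 27.739 + 2.9081*I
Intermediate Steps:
E(r, U) = 426 + U (E(r, U) = U + 426 = 426 + U)
o(D) = D (o(D) = 0*D + D = 0 + D = D)
√(o(761) + √(E(k(-10, -26), -569) - 25886)) = √(761 + √((426 - 569) - 25886)) = √(761 + √(-143 - 25886)) = √(761 + √(-26029)) = √(761 + I*√26029)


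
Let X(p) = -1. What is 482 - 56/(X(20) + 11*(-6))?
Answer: 32350/67 ≈ 482.84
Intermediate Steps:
482 - 56/(X(20) + 11*(-6)) = 482 - 56/(-1 + 11*(-6)) = 482 - 56/(-1 - 66) = 482 - 56/(-67) = 482 - 56*(-1/67) = 482 + 56/67 = 32350/67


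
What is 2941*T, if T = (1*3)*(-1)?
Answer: -8823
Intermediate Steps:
T = -3 (T = 3*(-1) = -3)
2941*T = 2941*(-3) = -8823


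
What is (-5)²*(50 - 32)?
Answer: 450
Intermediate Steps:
(-5)²*(50 - 32) = 25*18 = 450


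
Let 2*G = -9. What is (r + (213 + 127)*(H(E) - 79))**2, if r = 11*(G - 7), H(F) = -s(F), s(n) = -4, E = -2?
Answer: 2626870009/4 ≈ 6.5672e+8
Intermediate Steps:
G = -9/2 (G = (1/2)*(-9) = -9/2 ≈ -4.5000)
H(F) = 4 (H(F) = -1*(-4) = 4)
r = -253/2 (r = 11*(-9/2 - 7) = 11*(-23/2) = -253/2 ≈ -126.50)
(r + (213 + 127)*(H(E) - 79))**2 = (-253/2 + (213 + 127)*(4 - 79))**2 = (-253/2 + 340*(-75))**2 = (-253/2 - 25500)**2 = (-51253/2)**2 = 2626870009/4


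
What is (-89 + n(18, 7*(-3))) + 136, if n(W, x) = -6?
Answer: 41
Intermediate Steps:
(-89 + n(18, 7*(-3))) + 136 = (-89 - 6) + 136 = -95 + 136 = 41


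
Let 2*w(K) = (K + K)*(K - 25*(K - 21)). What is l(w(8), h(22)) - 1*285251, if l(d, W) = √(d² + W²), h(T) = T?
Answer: -285251 + 2*√1774345 ≈ -2.8259e+5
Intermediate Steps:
w(K) = K*(525 - 24*K) (w(K) = ((K + K)*(K - 25*(K - 21)))/2 = ((2*K)*(K - 25*(-21 + K)))/2 = ((2*K)*(K + (525 - 25*K)))/2 = ((2*K)*(525 - 24*K))/2 = (2*K*(525 - 24*K))/2 = K*(525 - 24*K))
l(d, W) = √(W² + d²)
l(w(8), h(22)) - 1*285251 = √(22² + (3*8*(175 - 8*8))²) - 1*285251 = √(484 + (3*8*(175 - 64))²) - 285251 = √(484 + (3*8*111)²) - 285251 = √(484 + 2664²) - 285251 = √(484 + 7096896) - 285251 = √7097380 - 285251 = 2*√1774345 - 285251 = -285251 + 2*√1774345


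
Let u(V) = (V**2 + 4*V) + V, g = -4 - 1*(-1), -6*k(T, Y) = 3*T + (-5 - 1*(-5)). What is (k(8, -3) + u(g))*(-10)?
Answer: 100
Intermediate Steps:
k(T, Y) = -T/2 (k(T, Y) = -(3*T + (-5 - 1*(-5)))/6 = -(3*T + (-5 + 5))/6 = -(3*T + 0)/6 = -T/2)
g = -3 (g = -4 + 1 = -3)
u(V) = V**2 + 5*V
(k(8, -3) + u(g))*(-10) = (-1/2*8 - 3*(5 - 3))*(-10) = (-4 - 3*2)*(-10) = (-4 - 6)*(-10) = -10*(-10) = 100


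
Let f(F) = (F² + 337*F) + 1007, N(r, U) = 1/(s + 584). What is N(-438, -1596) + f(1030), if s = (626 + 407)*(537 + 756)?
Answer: 1882803193302/1336253 ≈ 1.4090e+6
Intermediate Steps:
s = 1335669 (s = 1033*1293 = 1335669)
N(r, U) = 1/1336253 (N(r, U) = 1/(1335669 + 584) = 1/1336253)
f(F) = 1007 + F² + 337*F
N(-438, -1596) + f(1030) = 1/1336253 + (1007 + 1030² + 337*1030) = 1/1336253 + (1007 + 1060900 + 347110) = 1/1336253 + 1409017 = 1882803193302/1336253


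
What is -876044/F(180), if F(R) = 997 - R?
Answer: -876044/817 ≈ -1072.3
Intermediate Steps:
-876044/F(180) = -876044/(997 - 1*180) = -876044/(997 - 180) = -876044/817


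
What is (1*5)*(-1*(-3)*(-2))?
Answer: -30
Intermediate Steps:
(1*5)*(-1*(-3)*(-2)) = 5*(3*(-2)) = 5*(-6) = -30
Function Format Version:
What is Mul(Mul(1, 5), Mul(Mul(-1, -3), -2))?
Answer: -30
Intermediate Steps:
Mul(Mul(1, 5), Mul(Mul(-1, -3), -2)) = Mul(5, Mul(3, -2)) = Mul(5, -6) = -30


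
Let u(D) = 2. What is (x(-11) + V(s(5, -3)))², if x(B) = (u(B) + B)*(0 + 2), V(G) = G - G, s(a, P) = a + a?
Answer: 324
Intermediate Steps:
s(a, P) = 2*a
V(G) = 0
x(B) = 4 + 2*B (x(B) = (2 + B)*(0 + 2) = (2 + B)*2 = 4 + 2*B)
(x(-11) + V(s(5, -3)))² = ((4 + 2*(-11)) + 0)² = ((4 - 22) + 0)² = (-18 + 0)² = (-18)² = 324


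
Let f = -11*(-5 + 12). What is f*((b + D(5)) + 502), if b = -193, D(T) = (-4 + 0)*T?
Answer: -22253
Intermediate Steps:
D(T) = -4*T
f = -77 (f = -11*7 = -77)
f*((b + D(5)) + 502) = -77*((-193 - 4*5) + 502) = -77*((-193 - 20) + 502) = -77*(-213 + 502) = -77*289 = -22253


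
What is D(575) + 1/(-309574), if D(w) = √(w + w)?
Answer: -1/309574 + 5*√46 ≈ 33.912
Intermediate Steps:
D(w) = √2*√w (D(w) = √(2*w) = √2*√w)
D(575) + 1/(-309574) = √2*√575 + 1/(-309574) = √2*(5*√23) - 1/309574 = 5*√46 - 1/309574 = -1/309574 + 5*√46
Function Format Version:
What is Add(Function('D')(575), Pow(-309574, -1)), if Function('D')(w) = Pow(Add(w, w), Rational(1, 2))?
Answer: Add(Rational(-1, 309574), Mul(5, Pow(46, Rational(1, 2)))) ≈ 33.912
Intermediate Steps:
Function('D')(w) = Mul(Pow(2, Rational(1, 2)), Pow(w, Rational(1, 2))) (Function('D')(w) = Pow(Mul(2, w), Rational(1, 2)) = Mul(Pow(2, Rational(1, 2)), Pow(w, Rational(1, 2))))
Add(Function('D')(575), Pow(-309574, -1)) = Add(Mul(Pow(2, Rational(1, 2)), Pow(575, Rational(1, 2))), Pow(-309574, -1)) = Add(Mul(Pow(2, Rational(1, 2)), Mul(5, Pow(23, Rational(1, 2)))), Rational(-1, 309574)) = Add(Mul(5, Pow(46, Rational(1, 2))), Rational(-1, 309574)) = Add(Rational(-1, 309574), Mul(5, Pow(46, Rational(1, 2))))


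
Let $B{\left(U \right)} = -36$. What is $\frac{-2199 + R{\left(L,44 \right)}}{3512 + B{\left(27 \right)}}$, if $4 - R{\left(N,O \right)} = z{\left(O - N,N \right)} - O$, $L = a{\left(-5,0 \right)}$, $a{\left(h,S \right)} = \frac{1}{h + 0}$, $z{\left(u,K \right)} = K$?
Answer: $- \frac{5377}{8690} \approx -0.61876$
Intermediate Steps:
$a{\left(h,S \right)} = \frac{1}{h}$
$L = - \frac{1}{5}$ ($L = \frac{1}{-5} = - \frac{1}{5} \approx -0.2$)
$R{\left(N,O \right)} = 4 + O - N$ ($R{\left(N,O \right)} = 4 - \left(N - O\right) = 4 + O - N$)
$\frac{-2199 + R{\left(L,44 \right)}}{3512 + B{\left(27 \right)}} = \frac{-2199 + \left(4 + 44 - - \frac{1}{5}\right)}{3512 - 36} = \frac{-2199 + \left(4 + 44 + \frac{1}{5}\right)}{3476} = \left(-2199 + \frac{241}{5}\right) \frac{1}{3476} = \left(- \frac{10754}{5}\right) \frac{1}{3476} = - \frac{5377}{8690}$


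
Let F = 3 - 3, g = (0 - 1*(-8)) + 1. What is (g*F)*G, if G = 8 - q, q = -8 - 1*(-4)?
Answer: 0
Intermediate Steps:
q = -4 (q = -8 + 4 = -4)
g = 9 (g = (0 + 8) + 1 = 8 + 1 = 9)
G = 12 (G = 8 - 1*(-4) = 8 + 4 = 12)
F = 0
(g*F)*G = (9*0)*12 = 0*12 = 0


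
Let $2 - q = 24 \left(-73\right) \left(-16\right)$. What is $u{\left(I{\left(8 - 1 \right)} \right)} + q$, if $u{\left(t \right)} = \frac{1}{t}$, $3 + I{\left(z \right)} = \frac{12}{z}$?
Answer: $- \frac{252277}{9} \approx -28031.0$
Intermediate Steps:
$q = -28030$ ($q = 2 - 24 \left(-73\right) \left(-16\right) = 2 - \left(-1752\right) \left(-16\right) = 2 - 28032 = -28030$)
$I{\left(z \right)} = -3 + \frac{12}{z}$
$u{\left(I{\left(8 - 1 \right)} \right)} + q = \frac{1}{-3 + \frac{12}{8 - 1}} - 28030 = \frac{1}{-3 + \frac{12}{7}} - 28030 = \frac{1}{- \frac{9}{7}} - 28030 = - \frac{7}{9} - 28030 = - \frac{252277}{9}$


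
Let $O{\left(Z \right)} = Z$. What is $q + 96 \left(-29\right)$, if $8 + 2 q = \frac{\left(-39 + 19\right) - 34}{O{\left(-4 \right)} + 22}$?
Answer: $- \frac{5579}{2} \approx -2789.5$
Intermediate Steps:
$q = - \frac{11}{2}$ ($q = -4 + \frac{\left(\left(-39 + 19\right) - 34\right) \frac{1}{-4 + 22}}{2} = -4 + \frac{\left(-20 - 34\right) \frac{1}{18}}{2} = -4 + \frac{\left(-54\right) \frac{1}{18}}{2} = -4 + \frac{1}{2} \left(-3\right) = -4 - \frac{3}{2} = - \frac{11}{2} \approx -5.5$)
$q + 96 \left(-29\right) = - \frac{11}{2} + 96 \left(-29\right) = - \frac{11}{2} - 2784 = - \frac{5579}{2}$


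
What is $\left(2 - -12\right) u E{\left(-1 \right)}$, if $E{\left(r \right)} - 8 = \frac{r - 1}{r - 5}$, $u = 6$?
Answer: $700$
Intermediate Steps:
$E{\left(r \right)} = 8 + \frac{-1 + r}{-5 + r}$ ($E{\left(r \right)} = 8 + \frac{r - 1}{r - 5} = 8 + \frac{-1 + r}{-5 + r}$)
$\left(2 - -12\right) u E{\left(-1 \right)} = \left(2 - -12\right) 6 \frac{-41 + 9 \left(-1\right)}{-5 - 1} = \left(2 + 12\right) 6 \frac{-41 - 9}{-6} = 14 \cdot 6 \left(\left(- \frac{1}{6}\right) \left(-50\right)\right) = 14 \cdot 6 \cdot \frac{25}{3} = 14 \cdot 50 = 700$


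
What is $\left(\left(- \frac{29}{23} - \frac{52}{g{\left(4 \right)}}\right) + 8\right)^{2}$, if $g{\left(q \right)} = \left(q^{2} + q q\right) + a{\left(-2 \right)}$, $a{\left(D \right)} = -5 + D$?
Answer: $\frac{7177041}{330625} \approx 21.707$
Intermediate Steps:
$g{\left(q \right)} = -7 + 2 q^{2}$ ($g{\left(q \right)} = \left(q^{2} + q q\right) - 7 = \left(q^{2} + q^{2}\right) - 7 = 2 q^{2} - 7 = -7 + 2 q^{2}$)
$\left(\left(- \frac{29}{23} - \frac{52}{g{\left(4 \right)}}\right) + 8\right)^{2} = \left(\left(- \frac{29}{23} - \frac{52}{-7 + 2 \cdot 4^{2}}\right) + 8\right)^{2} = \left(\left(\left(-29\right) \frac{1}{23} - \frac{52}{-7 + 2 \cdot 16}\right) + 8\right)^{2} = \left(\left(- \frac{29}{23} - \frac{52}{-7 + 32}\right) + 8\right)^{2} = \left(\left(- \frac{29}{23} - \frac{52}{25}\right) + 8\right)^{2} = \left(- \frac{1921}{575} + 8\right)^{2} = \left(\frac{2679}{575}\right)^{2} = \frac{7177041}{330625}$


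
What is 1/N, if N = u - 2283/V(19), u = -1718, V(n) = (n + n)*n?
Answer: -722/1242679 ≈ -0.00058100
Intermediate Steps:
V(n) = 2*n² (V(n) = (2*n)*n = 2*n²)
N = -1242679/722 (N = -1718 - 2283/(2*19²) = -1718 - 2283/(2*361) = -1718 - 2283/722 = -1242679/722 ≈ -1721.2)
1/N = 1/(-1242679/722) = -722/1242679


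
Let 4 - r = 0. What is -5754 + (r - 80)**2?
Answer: 22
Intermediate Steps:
r = 4 (r = 4 - 1*0 = 4 + 0 = 4)
-5754 + (r - 80)**2 = -5754 + (4 - 80)**2 = -5754 + (-76)**2 = -5754 + 5776 = 22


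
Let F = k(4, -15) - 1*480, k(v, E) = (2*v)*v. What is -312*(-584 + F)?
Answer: 321984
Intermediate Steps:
k(v, E) = 2*v²
F = -448 (F = 2*4² - 1*480 = 2*16 - 480 = 32 - 480 = -448)
-312*(-584 + F) = -312*(-584 - 448) = -312*(-1032) = 321984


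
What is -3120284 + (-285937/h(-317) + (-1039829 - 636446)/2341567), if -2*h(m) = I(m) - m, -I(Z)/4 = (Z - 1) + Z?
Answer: -20872919214476113/6689856919 ≈ -3.1201e+6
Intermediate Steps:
I(Z) = 4 - 8*Z (I(Z) = -4*((Z - 1) + Z) = -4*((-1 + Z) + Z) = -4*(-1 + 2*Z) = 4 - 8*Z)
h(m) = -2 + 9*m/2 (h(m) = -((4 - 8*m) - m)/2 = -(4 - 9*m)/2 = -2 + 9*m/2)
-3120284 + (-285937/h(-317) + (-1039829 - 636446)/2341567) = -3120284 + (-285937/(-2 + (9/2)*(-317)) + (-1039829 - 636446)/2341567) = -3120284 + (-285937/(-2 - 2853/2) - 1676275*1/2341567) = -3120284 + (-285937/(-2857/2) - 1676275/2341567) = -3120284 + (-285937*(-2/2857) - 1676275/2341567) = -3120284 + (571874/2857 - 1676275/2341567) = -3120284 + 1334292168883/6689856919 = -20872919214476113/6689856919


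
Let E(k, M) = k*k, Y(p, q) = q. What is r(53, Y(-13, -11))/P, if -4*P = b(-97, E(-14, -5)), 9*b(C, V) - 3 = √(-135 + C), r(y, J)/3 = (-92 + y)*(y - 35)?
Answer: 227448/241 - 151632*I*√58/241 ≈ 943.77 - 4791.7*I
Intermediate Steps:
E(k, M) = k²
r(y, J) = 3*(-92 + y)*(-35 + y) (r(y, J) = 3*((-92 + y)*(y - 35)) = 3*((-92 + y)*(-35 + y)) = 3*(-92 + y)*(-35 + y))
b(C, V) = ⅓ + √(-135 + C)/9
P = -1/12 - I*√58/18 (P = -(⅓ + √(-135 - 97)/9)/4 = -(⅓ + √(-232)/9)/4 = -(⅓ + (2*I*√58)/9)/4 = -(⅓ + 2*I*√58/9)/4 = -1/12 - I*√58/18 ≈ -0.083333 - 0.4231*I)
r(53, Y(-13, -11))/P = (9660 - 381*53 + 3*53²)/(-1/12 - I*√58/18) = (9660 - 20193 + 3*2809)/(-1/12 - I*√58/18) = (9660 - 20193 + 8427)/(-1/12 - I*√58/18) = -2106/(-1/12 - I*√58/18)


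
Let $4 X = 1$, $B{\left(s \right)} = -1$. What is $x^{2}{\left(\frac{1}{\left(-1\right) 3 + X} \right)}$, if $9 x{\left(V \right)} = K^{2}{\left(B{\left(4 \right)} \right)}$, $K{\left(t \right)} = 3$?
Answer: $1$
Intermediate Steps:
$X = \frac{1}{4}$ ($X = \frac{1}{4} \cdot 1 = \frac{1}{4} \approx 0.25$)
$x{\left(V \right)} = 1$ ($x{\left(V \right)} = \frac{3^{2}}{9} = \frac{1}{9} \cdot 9 = 1$)
$x^{2}{\left(\frac{1}{\left(-1\right) 3 + X} \right)} = 1^{2} = 1$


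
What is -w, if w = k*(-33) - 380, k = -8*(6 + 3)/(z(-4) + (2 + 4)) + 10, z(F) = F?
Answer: -478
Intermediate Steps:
k = -26 (k = -8*(6 + 3)/(-4 + (2 + 4)) + 10 = -72/(-4 + 6) + 10 = -72/2 + 10 = -8*9/2 + 10 = -36 + 10 = -26)
w = 478 (w = -26*(-33) - 380 = 858 - 380 = 478)
-w = -1*478 = -478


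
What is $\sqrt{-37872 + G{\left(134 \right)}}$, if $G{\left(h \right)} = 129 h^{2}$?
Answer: $2 \sqrt{569613} \approx 1509.5$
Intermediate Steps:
$\sqrt{-37872 + G{\left(134 \right)}} = \sqrt{-37872 + 129 \cdot 134^{2}} = \sqrt{-37872 + 129 \cdot 17956} = \sqrt{-37872 + 2316324} = \sqrt{2278452} = 2 \sqrt{569613}$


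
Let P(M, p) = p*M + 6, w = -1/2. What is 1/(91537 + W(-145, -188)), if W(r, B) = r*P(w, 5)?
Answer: 2/182059 ≈ 1.0985e-5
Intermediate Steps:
w = -½ (w = -1*½ = -½ ≈ -0.50000)
P(M, p) = 6 + M*p (P(M, p) = M*p + 6 = 6 + M*p)
W(r, B) = 7*r/2 (W(r, B) = r*(6 - ½*5) = r*(6 - 5/2) = r*(7/2) = 7*r/2)
1/(91537 + W(-145, -188)) = 1/(91537 + (7/2)*(-145)) = 1/(91537 - 1015/2) = 1/(182059/2) = 2/182059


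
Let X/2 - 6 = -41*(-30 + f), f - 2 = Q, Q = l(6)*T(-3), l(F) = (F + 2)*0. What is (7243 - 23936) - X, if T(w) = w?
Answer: -19001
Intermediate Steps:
l(F) = 0 (l(F) = (2 + F)*0 = 0)
Q = 0 (Q = 0*(-3) = 0)
f = 2 (f = 2 + 0 = 2)
X = 2308 (X = 12 + 2*(-41*(-30 + 2)) = 12 + 2*(-41*(-28)) = 12 + 2*1148 = 12 + 2296 = 2308)
(7243 - 23936) - X = (7243 - 23936) - 1*2308 = -16693 - 2308 = -19001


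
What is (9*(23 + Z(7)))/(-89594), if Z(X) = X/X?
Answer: -108/44797 ≈ -0.0024109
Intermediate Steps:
Z(X) = 1
(9*(23 + Z(7)))/(-89594) = (9*(23 + 1))/(-89594) = (9*24)*(-1/89594) = 216*(-1/89594) = -108/44797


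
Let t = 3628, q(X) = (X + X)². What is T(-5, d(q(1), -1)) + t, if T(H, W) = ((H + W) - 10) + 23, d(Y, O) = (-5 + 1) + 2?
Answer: 3634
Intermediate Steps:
q(X) = 4*X² (q(X) = (2*X)² = 4*X²)
d(Y, O) = -2 (d(Y, O) = -4 + 2 = -2)
T(H, W) = 13 + H + W (T(H, W) = (-10 + H + W) + 23 = 13 + H + W)
T(-5, d(q(1), -1)) + t = (13 - 5 - 2) + 3628 = 6 + 3628 = 3634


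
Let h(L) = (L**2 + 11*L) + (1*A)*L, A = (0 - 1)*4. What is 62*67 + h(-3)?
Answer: 4142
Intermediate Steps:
A = -4 (A = -1*4 = -4)
h(L) = L**2 + 7*L (h(L) = (L**2 + 11*L) + (1*(-4))*L = (L**2 + 11*L) - 4*L = L**2 + 7*L)
62*67 + h(-3) = 62*67 - 3*(7 - 3) = 4154 - 3*4 = 4154 - 12 = 4142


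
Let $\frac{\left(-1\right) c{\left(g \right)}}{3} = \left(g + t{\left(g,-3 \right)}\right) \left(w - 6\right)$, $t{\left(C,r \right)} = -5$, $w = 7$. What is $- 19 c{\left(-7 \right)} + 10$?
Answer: $-674$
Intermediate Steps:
$c{\left(g \right)} = 15 - 3 g$ ($c{\left(g \right)} = - 3 \left(g - 5\right) \left(7 - 6\right) = - 3 \left(-5 + g\right) 1 = - 3 \left(-5 + g\right) = 15 - 3 g$)
$- 19 c{\left(-7 \right)} + 10 = - 19 \left(15 - -21\right) + 10 = - 19 \left(15 + 21\right) + 10 = \left(-19\right) 36 + 10 = -684 + 10 = -674$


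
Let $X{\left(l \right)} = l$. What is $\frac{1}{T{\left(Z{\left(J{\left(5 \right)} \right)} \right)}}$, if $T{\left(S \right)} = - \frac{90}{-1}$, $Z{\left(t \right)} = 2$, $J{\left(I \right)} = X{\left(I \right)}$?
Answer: $\frac{1}{90} \approx 0.011111$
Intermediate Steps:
$J{\left(I \right)} = I$
$T{\left(S \right)} = 90$ ($T{\left(S \right)} = \left(-90\right) \left(-1\right) = 90$)
$\frac{1}{T{\left(Z{\left(J{\left(5 \right)} \right)} \right)}} = \frac{1}{90}$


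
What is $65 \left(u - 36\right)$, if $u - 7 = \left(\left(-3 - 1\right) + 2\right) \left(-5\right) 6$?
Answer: $2015$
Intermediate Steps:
$u = 67$ ($u = 7 + \left(\left(-3 - 1\right) + 2\right) \left(-5\right) 6 = 7 + \left(-4 + 2\right) \left(-5\right) 6 = 7 + \left(-2\right) \left(-5\right) 6 = 7 + 10 \cdot 6 = 7 + 60 = 67$)
$65 \left(u - 36\right) = 65 \left(67 - 36\right) = 65 \cdot 31 = 2015$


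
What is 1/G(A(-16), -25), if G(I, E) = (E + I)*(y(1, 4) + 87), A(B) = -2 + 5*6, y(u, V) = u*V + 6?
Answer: 1/291 ≈ 0.0034364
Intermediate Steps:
y(u, V) = 6 + V*u (y(u, V) = V*u + 6 = 6 + V*u)
A(B) = 28 (A(B) = -2 + 30 = 28)
G(I, E) = 97*E + 97*I (G(I, E) = (E + I)*((6 + 4*1) + 87) = (E + I)*((6 + 4) + 87) = (E + I)*(10 + 87) = (E + I)*97 = 97*E + 97*I)
1/G(A(-16), -25) = 1/(97*(-25) + 97*28) = 1/(-2425 + 2716) = 1/291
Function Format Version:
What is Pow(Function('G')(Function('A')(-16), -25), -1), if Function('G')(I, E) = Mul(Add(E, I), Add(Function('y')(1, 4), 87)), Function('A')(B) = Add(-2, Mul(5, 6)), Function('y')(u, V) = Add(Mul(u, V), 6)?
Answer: Rational(1, 291) ≈ 0.0034364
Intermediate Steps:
Function('y')(u, V) = Add(6, Mul(V, u)) (Function('y')(u, V) = Add(Mul(V, u), 6) = Add(6, Mul(V, u)))
Function('A')(B) = 28 (Function('A')(B) = Add(-2, 30) = 28)
Function('G')(I, E) = Add(Mul(97, E), Mul(97, I)) (Function('G')(I, E) = Mul(Add(E, I), Add(Add(6, Mul(4, 1)), 87)) = Mul(Add(E, I), Add(Add(6, 4), 87)) = Mul(Add(E, I), Add(10, 87)) = Mul(Add(E, I), 97) = Add(Mul(97, E), Mul(97, I)))
Pow(Function('G')(Function('A')(-16), -25), -1) = Pow(Add(Mul(97, -25), Mul(97, 28)), -1) = Pow(Add(-2425, 2716), -1) = Pow(291, -1) = Rational(1, 291)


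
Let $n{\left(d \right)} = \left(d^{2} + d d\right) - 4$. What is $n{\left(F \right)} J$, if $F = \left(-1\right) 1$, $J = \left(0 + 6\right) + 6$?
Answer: $-24$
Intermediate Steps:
$J = 12$ ($J = 6 + 6 = 12$)
$F = -1$
$n{\left(d \right)} = -4 + 2 d^{2}$ ($n{\left(d \right)} = \left(d^{2} + d^{2}\right) - 4 = 2 d^{2} - 4 = -4 + 2 d^{2}$)
$n{\left(F \right)} J = \left(-4 + 2 \left(-1\right)^{2}\right) 12 = \left(-4 + 2 \cdot 1\right) 12 = \left(-4 + 2\right) 12 = \left(-2\right) 12 = -24$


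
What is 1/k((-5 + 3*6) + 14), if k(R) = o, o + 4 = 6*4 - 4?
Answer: 1/16 ≈ 0.062500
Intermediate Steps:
o = 16 (o = -4 + (6*4 - 4) = -4 + (24 - 4) = -4 + 20 = 16)
k(R) = 16
1/k((-5 + 3*6) + 14) = 1/16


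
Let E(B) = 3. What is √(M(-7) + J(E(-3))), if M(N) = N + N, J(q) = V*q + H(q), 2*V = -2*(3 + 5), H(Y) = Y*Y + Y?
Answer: I*√26 ≈ 5.099*I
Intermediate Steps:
H(Y) = Y + Y² (H(Y) = Y² + Y = Y + Y²)
V = -8 (V = (-2*(3 + 5))/2 = (-2*8)/2 = (½)*(-16) = -8)
J(q) = -8*q + q*(1 + q)
M(N) = 2*N
√(M(-7) + J(E(-3))) = √(2*(-7) + 3*(-7 + 3)) = √(-14 + 3*(-4)) = √(-14 - 12) = √(-26) = I*√26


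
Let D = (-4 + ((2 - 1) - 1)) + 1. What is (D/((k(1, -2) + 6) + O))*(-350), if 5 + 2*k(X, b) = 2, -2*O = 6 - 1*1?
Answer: 525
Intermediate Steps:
O = -5/2 (O = -(6 - 1*1)/2 = -(6 - 1)/2 = -½*5 = -5/2 ≈ -2.5000)
k(X, b) = -3/2 (k(X, b) = -5/2 + (½)*2 = -5/2 + 1 = -3/2)
D = -3 (D = (-4 + (1 - 1)) + 1 = (-4 + 0) + 1 = -4 + 1 = -3)
(D/((k(1, -2) + 6) + O))*(-350) = -3/((-3/2 + 6) - 5/2)*(-350) = -3/(9/2 - 5/2)*(-350) = -3/2*(-350) = 525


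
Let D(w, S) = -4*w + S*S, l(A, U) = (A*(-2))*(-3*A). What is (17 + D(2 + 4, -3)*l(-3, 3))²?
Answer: 628849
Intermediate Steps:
l(A, U) = 6*A² (l(A, U) = (-2*A)*(-3*A) = 6*A²)
D(w, S) = S² - 4*w (D(w, S) = -4*w + S² = S² - 4*w)
(17 + D(2 + 4, -3)*l(-3, 3))² = (17 + ((-3)² - 4*(2 + 4))*(6*(-3)²))² = (17 + (9 - 4*6)*(6*9))² = (17 + (9 - 24)*54)² = (17 - 15*54)² = (17 - 810)² = (-793)² = 628849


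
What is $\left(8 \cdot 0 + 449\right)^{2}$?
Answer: $201601$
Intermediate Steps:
$\left(8 \cdot 0 + 449\right)^{2} = \left(0 + 449\right)^{2} = 449^{2} = 201601$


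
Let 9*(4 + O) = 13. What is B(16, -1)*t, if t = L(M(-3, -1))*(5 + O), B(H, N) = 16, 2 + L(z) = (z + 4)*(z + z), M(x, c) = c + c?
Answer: -3520/9 ≈ -391.11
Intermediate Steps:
M(x, c) = 2*c
O = -23/9 (O = -4 + (1/9)*13 = -4 + 13/9 = -23/9 ≈ -2.5556)
L(z) = -2 + 2*z*(4 + z) (L(z) = -2 + (z + 4)*(z + z) = -2 + (4 + z)*(2*z) = -2 + 2*z*(4 + z))
t = -220/9 (t = (-2 + 2*(2*(-1))**2 + 8*(2*(-1)))*(5 - 23/9) = (-2 + 2*(-2)**2 + 8*(-2))*(22/9) = (-2 + 2*4 - 16)*(22/9) = (-2 + 8 - 16)*(22/9) = -10*22/9 = -220/9 ≈ -24.444)
B(16, -1)*t = 16*(-220/9) = -3520/9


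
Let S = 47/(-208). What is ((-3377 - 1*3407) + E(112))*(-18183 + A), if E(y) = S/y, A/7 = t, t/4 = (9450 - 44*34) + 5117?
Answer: -54967140806355/23296 ≈ -2.3595e+9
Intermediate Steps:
t = 52284 (t = 4*((9450 - 44*34) + 5117) = 4*((9450 - 1496) + 5117) = 4*(7954 + 5117) = 4*13071 = 52284)
S = -47/208 (S = 47*(-1/208) = -47/208 ≈ -0.22596)
A = 365988 (A = 7*52284 = 365988)
E(y) = -47/(208*y)
((-3377 - 1*3407) + E(112))*(-18183 + A) = ((-3377 - 1*3407) - 47/208/112)*(-18183 + 365988) = ((-3377 - 3407) - 47/208*1/112)*347805 = (-6784 - 47/23296)*347805 = -158040111/23296*347805 = -54967140806355/23296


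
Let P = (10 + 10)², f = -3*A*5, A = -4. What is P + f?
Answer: 460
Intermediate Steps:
f = 60 (f = -3*(-4)*5 = 12*5 = 60)
P = 400 (P = 20² = 400)
P + f = 400 + 60 = 460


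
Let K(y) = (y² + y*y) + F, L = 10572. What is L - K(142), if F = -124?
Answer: -29632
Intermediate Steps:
K(y) = -124 + 2*y² (K(y) = (y² + y*y) - 124 = (y² + y²) - 124 = 2*y² - 124 = -124 + 2*y²)
L - K(142) = 10572 - (-124 + 2*142²) = 10572 - (-124 + 2*20164) = 10572 - (-124 + 40328) = 10572 - 1*40204 = 10572 - 40204 = -29632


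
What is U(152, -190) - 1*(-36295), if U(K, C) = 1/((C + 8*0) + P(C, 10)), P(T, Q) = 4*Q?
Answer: 5444249/150 ≈ 36295.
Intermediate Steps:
U(K, C) = 1/(40 + C) (U(K, C) = 1/((C + 8*0) + 4*10) = 1/((C + 0) + 40) = 1/(C + 40) = 1/(40 + C))
U(152, -190) - 1*(-36295) = 1/(40 - 190) - 1*(-36295) = 1/(-150) + 36295 = -1/150 + 36295 = 5444249/150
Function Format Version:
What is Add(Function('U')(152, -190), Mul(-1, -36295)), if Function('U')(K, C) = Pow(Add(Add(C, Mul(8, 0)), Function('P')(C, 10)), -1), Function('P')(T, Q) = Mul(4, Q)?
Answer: Rational(5444249, 150) ≈ 36295.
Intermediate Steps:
Function('U')(K, C) = Pow(Add(40, C), -1) (Function('U')(K, C) = Pow(Add(Add(C, Mul(8, 0)), Mul(4, 10)), -1) = Pow(Add(Add(C, 0), 40), -1) = Pow(Add(C, 40), -1) = Pow(Add(40, C), -1))
Add(Function('U')(152, -190), Mul(-1, -36295)) = Add(Pow(Add(40, -190), -1), Mul(-1, -36295)) = Add(Pow(-150, -1), 36295) = Add(Rational(-1, 150), 36295) = Rational(5444249, 150)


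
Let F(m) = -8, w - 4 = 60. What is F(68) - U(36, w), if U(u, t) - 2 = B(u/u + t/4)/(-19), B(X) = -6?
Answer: -196/19 ≈ -10.316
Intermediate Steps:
w = 64 (w = 4 + 60 = 64)
U(u, t) = 44/19 (U(u, t) = 2 - 6/(-19) = 2 - 6*(-1/19) = 2 + 6/19 = 44/19)
F(68) - U(36, w) = -8 - 1*44/19 = -8 - 44/19 = -196/19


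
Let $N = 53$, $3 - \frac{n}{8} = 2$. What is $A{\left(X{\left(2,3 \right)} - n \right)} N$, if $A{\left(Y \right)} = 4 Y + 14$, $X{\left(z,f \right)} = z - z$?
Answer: $-954$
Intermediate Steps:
$n = 8$ ($n = 24 - 16 = 8$)
$X{\left(z,f \right)} = 0$
$A{\left(Y \right)} = 14 + 4 Y$
$A{\left(X{\left(2,3 \right)} - n \right)} N = \left(14 + 4 \left(0 - 8\right)\right) 53 = \left(14 + 4 \left(-8\right)\right) 53 = \left(14 - 32\right) 53 = \left(-18\right) 53 = -954$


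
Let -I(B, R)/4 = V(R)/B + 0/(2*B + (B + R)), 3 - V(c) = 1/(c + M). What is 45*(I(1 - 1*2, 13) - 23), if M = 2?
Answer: -507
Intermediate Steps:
V(c) = 3 - 1/(2 + c) (V(c) = 3 - 1/(c + 2) = 3 - 1/(2 + c))
I(B, R) = -4*(5 + 3*R)/(B*(2 + R)) (I(B, R) = -4*(((5 + 3*R)/(2 + R))/B + 0/(2*B + (B + R))) = -4*((5 + 3*R)/(B*(2 + R)) + 0/(R + 3*B)) = -4*((5 + 3*R)/(B*(2 + R)) + 0) = -4*(5 + 3*R)/(B*(2 + R)))
45*(I(1 - 1*2, 13) - 23) = 45*(4*(-5 - 3*13)/((1 - 1*2)*(2 + 13)) - 23) = 45*(4*(-5 - 39)/((1 - 2)*15) - 23) = 45*(4*(1/15)*(-44)/(-1) - 23) = 45*(4*(-1)*(1/15)*(-44) - 23) = 45*(176/15 - 23) = 45*(-169/15) = -507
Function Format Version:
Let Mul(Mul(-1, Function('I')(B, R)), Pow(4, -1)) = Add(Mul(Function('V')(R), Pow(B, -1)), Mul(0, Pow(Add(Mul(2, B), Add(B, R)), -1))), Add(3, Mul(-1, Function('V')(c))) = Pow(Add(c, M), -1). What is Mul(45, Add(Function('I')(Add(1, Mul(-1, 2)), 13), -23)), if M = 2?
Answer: -507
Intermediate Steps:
Function('V')(c) = Add(3, Mul(-1, Pow(Add(2, c), -1))) (Function('V')(c) = Add(3, Mul(-1, Pow(Add(c, 2), -1))) = Add(3, Mul(-1, Pow(Add(2, c), -1))))
Function('I')(B, R) = Mul(-4, Pow(B, -1), Pow(Add(2, R), -1), Add(5, Mul(3, R))) (Function('I')(B, R) = Mul(-4, Add(Mul(Mul(Pow(Add(2, R), -1), Add(5, Mul(3, R))), Pow(B, -1)), Mul(0, Pow(Add(Mul(2, B), Add(B, R)), -1)))) = Mul(-4, Add(Mul(Pow(B, -1), Pow(Add(2, R), -1), Add(5, Mul(3, R))), Mul(0, Pow(Add(R, Mul(3, B)), -1)))) = Mul(-4, Add(Mul(Pow(B, -1), Pow(Add(2, R), -1), Add(5, Mul(3, R))), 0)) = Mul(-4, Mul(Pow(B, -1), Pow(Add(2, R), -1), Add(5, Mul(3, R)))) = Mul(-4, Pow(B, -1), Pow(Add(2, R), -1), Add(5, Mul(3, R))))
Mul(45, Add(Function('I')(Add(1, Mul(-1, 2)), 13), -23)) = Mul(45, Add(Mul(4, Pow(Add(1, Mul(-1, 2)), -1), Pow(Add(2, 13), -1), Add(-5, Mul(-3, 13))), -23)) = Mul(45, Add(Mul(4, Pow(Add(1, -2), -1), Pow(15, -1), Add(-5, -39)), -23)) = Mul(45, Add(Mul(4, Pow(-1, -1), Rational(1, 15), -44), -23)) = Mul(45, Add(Mul(4, -1, Rational(1, 15), -44), -23)) = Mul(45, Add(Rational(176, 15), -23)) = Mul(45, Rational(-169, 15)) = -507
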